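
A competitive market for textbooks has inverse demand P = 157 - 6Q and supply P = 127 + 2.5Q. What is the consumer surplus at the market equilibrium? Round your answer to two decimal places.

37.37

Setting demand equal to supply, 30 = 8.5Q, so Q* = 3.5294 and P* = 135.8235.
The demand choke price is 157, so CS = (1/2)(Q*)(157 - P*) = (1/2)(3.5294)(21.1765) = 37.3702.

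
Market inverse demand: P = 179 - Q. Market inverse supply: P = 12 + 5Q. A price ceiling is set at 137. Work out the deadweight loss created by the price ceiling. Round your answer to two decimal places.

Free-market equilibrium: 179 - Q = 12 + 5Q gives Q* = 27.8333, P* = 151.1667.
At the ceiling price 137, quantity supplied is (137 - 12)/5 = 25; supply is the short side, so Q = 25 trades at P = 137.
At Q = 25 the demand price is 154 and the supply price is 137. Deadweight loss is the triangle between the curves from 25 to 27.8333: (1/2)(154 - 137)(27.8333 - 25) = 24.0833.

24.08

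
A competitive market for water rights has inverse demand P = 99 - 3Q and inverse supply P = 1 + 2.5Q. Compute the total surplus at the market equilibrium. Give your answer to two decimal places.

Set 99 - 3Q = 1 + 2.5Q, which gives 98 = 5.5Q, so Q* = 17.8182 and P* = 99 - 3(17.8182) = 45.5455.
Total surplus is the full triangle between the curves from 0 to Q*: (1/2)(17.8182)(99 - 1) = 873.0909.

873.09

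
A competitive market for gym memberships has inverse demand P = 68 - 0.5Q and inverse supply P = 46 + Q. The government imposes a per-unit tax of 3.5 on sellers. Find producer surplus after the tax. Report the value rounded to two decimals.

76.06

Pre-tax equilibrium: 68 - 0.5Q = 46 + Q gives Q* = 14.6667, P* = 60.6667.
A tax on sellers shifts supply up by 3.5: 68 - 0.5Q = 46 + Q + 3.5, so Q_t = 12.3333. Buyers pay P_b = 61.8333; sellers receive P_s = P_b - 3.5 = 58.3333.
PS = (1/2)(Q_t)(P_s - 46) = (1/2)(12.3333)(12.3333) = 76.0556.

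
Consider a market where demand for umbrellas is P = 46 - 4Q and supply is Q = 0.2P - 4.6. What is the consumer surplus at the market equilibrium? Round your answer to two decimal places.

Rewriting supply in inverse form: P = 23 + 5Q.
Set 46 - 4Q = 23 + 5Q, which gives 23 = 9Q, so Q* = 2.5556 and P* = 46 - 4(2.5556) = 35.7778.
The demand choke price is 46, so CS = (1/2)(Q*)(46 - P*) = (1/2)(2.5556)(10.2222) = 13.0617.

13.06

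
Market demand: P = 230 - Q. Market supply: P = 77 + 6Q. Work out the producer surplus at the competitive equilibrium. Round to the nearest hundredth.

Equilibrium: 230 - Q = 77 + 6Q, so Q* = 21.8571 and P* = 208.1429.
Producer surplus is the triangle above supply below P*: (1/2)(21.8571)(208.1429 - 77) = (1/2)(21.8571)(131.1429) = 1433.2041.

1433.20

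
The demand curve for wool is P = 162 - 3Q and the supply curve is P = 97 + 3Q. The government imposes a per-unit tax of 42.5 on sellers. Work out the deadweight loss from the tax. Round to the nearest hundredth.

150.52

Without the tax, 162 - 3Q = 97 + 3Q so Q* = 10.8333 and P* = 129.5.
A tax on sellers shifts supply up by 42.5: 162 - 3Q = 97 + 3Q + 42.5, so Q_t = 3.75. Buyers pay P_b = 150.75; sellers receive P_s = P_b - 42.5 = 108.25.
Deadweight loss is the triangle between the curves from Q_t to Q*: (1/2)(10.8333 - 3.75)(42.5) = 150.5208.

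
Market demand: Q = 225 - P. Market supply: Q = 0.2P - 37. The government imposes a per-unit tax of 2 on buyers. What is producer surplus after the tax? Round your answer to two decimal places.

Rewriting demand in inverse form: P = 225 - Q.
Rewriting supply in inverse form: P = 185 + 5Q.
Without the tax, 225 - Q = 185 + 5Q so Q* = 6.6667 and P* = 218.3333.
A tax on buyers shifts demand down by 2: (225 - 2) - Q = 185 + 5Q, so Q_t = 6.3333. Buyers pay P_b = 218.6667; sellers receive P_s = P_b - 2 = 216.6667.
Producer surplus is the triangle above supply below P_s: (1/2)(6.3333)(216.6667 - 185) = 100.2778.

100.28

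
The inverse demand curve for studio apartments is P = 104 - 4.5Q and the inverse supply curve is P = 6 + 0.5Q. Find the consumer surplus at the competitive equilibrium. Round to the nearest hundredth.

864.36

Set 104 - 4.5Q = 6 + 0.5Q, which gives 98 = 5Q, so Q* = 19.6 and P* = 104 - 4.5(19.6) = 15.8.
CS is the area between the demand curve and P* from 0 to Q*: (1/2)(19.6)(88.2) = 864.36.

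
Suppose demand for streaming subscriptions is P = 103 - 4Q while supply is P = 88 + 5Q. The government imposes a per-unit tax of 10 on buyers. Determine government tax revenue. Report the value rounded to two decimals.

5.56

Pre-tax equilibrium: 103 - 4Q = 88 + 5Q gives Q* = 1.6667, P* = 96.3333.
A tax on buyers shifts demand down by 10: (103 - 10) - 4Q = 88 + 5Q, so Q_t = 0.5556. Buyers pay P_b = 100.7778; sellers receive P_s = P_b - 10 = 90.7778.
Revenue is the tax times quantity traded: 10 x 0.5556 = 5.5556.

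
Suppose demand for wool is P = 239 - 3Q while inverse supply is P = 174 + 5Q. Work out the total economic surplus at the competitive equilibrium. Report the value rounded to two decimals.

264.06

Setting demand equal to supply, 65 = 8Q, so Q* = 8.125 and P* = 214.625.
CS = (1/2)(8.125)(24.375) = 99.0234 and PS = (1/2)(8.125)(40.625) = 165.0391, so total surplus = 264.0625.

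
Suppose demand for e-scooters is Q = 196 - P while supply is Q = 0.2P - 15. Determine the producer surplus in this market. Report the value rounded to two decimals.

1016.74

Rewriting demand in inverse form: P = 196 - Q.
Rewriting supply in inverse form: P = 75 + 5Q.
Set 196 - Q = 75 + 5Q, which gives 121 = 6Q, so Q* = 20.1667 and P* = 196 - (20.1667) = 175.8333.
The supply curve's price intercept is 75, so PS = (1/2)(Q*)(P* - 75) = (1/2)(20.1667)(100.8333) = 1016.7361.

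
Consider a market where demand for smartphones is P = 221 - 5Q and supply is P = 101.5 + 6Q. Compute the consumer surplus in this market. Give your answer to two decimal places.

Setting demand equal to supply, 119.5 = 11Q, so Q* = 10.8636 and P* = 166.6818.
CS is the area between the demand curve and P* from 0 to Q*: (1/2)(10.8636)(54.3182) = 295.0465.

295.05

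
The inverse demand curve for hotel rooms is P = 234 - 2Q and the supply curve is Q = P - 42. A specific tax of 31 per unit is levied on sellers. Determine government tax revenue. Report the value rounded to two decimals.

1663.67

Rewriting supply in inverse form: P = 42 + Q.
Without the tax, 234 - 2Q = 42 + Q so Q* = 64 and P* = 106.
With the tax, sellers need 31 more per unit: 234 - 2Q = 42 + Q + 31, so Q_t = 53.6667. Buyers pay P_b = 126.6667; sellers receive P_s = P_b - 31 = 95.6667.
Revenue is the tax times quantity traded: 31 x 53.6667 = 1663.6667.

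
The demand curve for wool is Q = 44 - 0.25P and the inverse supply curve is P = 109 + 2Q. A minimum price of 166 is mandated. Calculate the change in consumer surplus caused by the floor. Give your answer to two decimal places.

-236.89

Rewriting demand in inverse form: P = 176 - 4Q.
Without the control, 176 - 4Q = 109 + 2Q so Q* = 11.1667 and P* = 131.3333.
At P = 166, buyers demand (176 - 166)/4 = 2.5 while sellers would supply more, so the quantity traded is 2.5 at price 166.
CS goes from (1/2)(11.1667)(44.6667) = 249.3889 to 12.5 (computed as (176 - 166)(2.5) - (1/2)(4)(2.5)^2), a change of -236.8889.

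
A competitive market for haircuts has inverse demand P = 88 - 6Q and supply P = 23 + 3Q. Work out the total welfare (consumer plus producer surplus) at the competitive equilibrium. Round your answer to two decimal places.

234.72

Setting demand equal to supply, 65 = 9Q, so Q* = 7.2222 and P* = 44.6667.
CS = (1/2)(7.2222)(43.3333) = 156.4815 and PS = (1/2)(7.2222)(21.6667) = 78.2407, so total surplus = 234.7222.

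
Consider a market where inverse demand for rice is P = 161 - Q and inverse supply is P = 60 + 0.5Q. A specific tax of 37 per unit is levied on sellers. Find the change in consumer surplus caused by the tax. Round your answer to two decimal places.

Without the tax, 161 - Q = 60 + 0.5Q so Q* = 67.3333 and P* = 93.6667.
With the tax, sellers need 37 more per unit: 161 - Q = 60 + 0.5Q + 37, so Q_t = 42.6667. Buyers pay P_b = 118.3333; sellers receive P_s = P_b - 37 = 81.3333.
Consumers lose the trapezoid between P* and P_b out to Q_t plus the triangle from Q_t to Q*: change in CS = 910.2222 - 2266.8889 = -1356.6667.

-1356.67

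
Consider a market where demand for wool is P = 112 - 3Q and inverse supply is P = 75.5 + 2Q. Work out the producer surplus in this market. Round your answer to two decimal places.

Set 112 - 3Q = 75.5 + 2Q, which gives 36.5 = 5Q, so Q* = 7.3 and P* = 112 - 3(7.3) = 90.1.
PS is the area between P* and the supply curve from 0 to Q*: (1/2)(7.3)(14.6) = 53.29.

53.29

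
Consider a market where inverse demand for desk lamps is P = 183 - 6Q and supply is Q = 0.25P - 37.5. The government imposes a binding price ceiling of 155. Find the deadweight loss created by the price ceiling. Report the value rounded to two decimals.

Rewriting supply in inverse form: P = 150 + 4Q.
Free-market equilibrium: 183 - 6Q = 150 + 4Q gives Q* = 3.3, P* = 163.2.
At P = 155, sellers supply (155 - 150)/4 = 1.25 while buyers want more, so the quantity traded is 1.25 at price 155.
The lost-trades triangle has base Q* - 1.25 = 2.05 and height equal to the gap between the curves at Q = 1.25, which is 175.5 - 155 = 20.5. DWL = (1/2)(2.05)(20.5) = 21.0125.

21.01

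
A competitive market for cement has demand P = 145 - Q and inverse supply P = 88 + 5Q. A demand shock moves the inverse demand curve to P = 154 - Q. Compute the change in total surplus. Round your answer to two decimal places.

92.25

Initial equilibrium: Q_0 = 9.5, P_0 = 135.5; CS_0 = (1/2)(9.5)(9.5) = 45.125, PS_0 = (1/2)(9.5)(47.5) = 225.625.
New equilibrium: 154 - Q = 88 + 5Q gives Q_1 = 11, P_1 = 143; CS_1 = 60.5, PS_1 = 302.5.
Change in total surplus = (60.5 + 302.5) - (45.125 + 225.625) = 92.25.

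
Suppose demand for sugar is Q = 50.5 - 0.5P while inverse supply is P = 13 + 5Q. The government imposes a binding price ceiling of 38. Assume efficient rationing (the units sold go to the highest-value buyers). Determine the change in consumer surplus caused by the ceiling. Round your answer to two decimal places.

131.96

Rewriting demand in inverse form: P = 101 - 2Q.
Free-market equilibrium: 101 - 2Q = 13 + 5Q gives Q* = 12.5714, P* = 75.8571.
At the ceiling price 38, quantity supplied is (38 - 13)/5 = 5; supply is the short side, so Q = 5 trades at P = 38.
CS goes from (1/2)(12.5714)(25.1429) = 158.0408 to 290 (computed as (101 - 38)(5) - (1/2)(2)(5)^2), a change of 131.9592.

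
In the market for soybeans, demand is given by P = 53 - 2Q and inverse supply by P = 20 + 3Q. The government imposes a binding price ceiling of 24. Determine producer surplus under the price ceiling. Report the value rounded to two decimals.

Free-market equilibrium: 53 - 2Q = 20 + 3Q gives Q* = 6.6, P* = 39.8.
At P = 24, sellers supply (24 - 20)/3 = 1.3333 while buyers want more, so the quantity traded is 1.3333 at price 24.
PS is the triangle above supply below 24: (1/2)(1.3333)(24 - 20) = 2.6667.

2.67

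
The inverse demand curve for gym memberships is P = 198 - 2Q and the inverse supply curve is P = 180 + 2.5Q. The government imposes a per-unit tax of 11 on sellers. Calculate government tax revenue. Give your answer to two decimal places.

Pre-tax equilibrium: 198 - 2Q = 180 + 2.5Q gives Q* = 4, P* = 190.
With the tax, sellers need 11 more per unit: 198 - 2Q = 180 + 2.5Q + 11, so Q_t = 1.5556. Buyers pay P_b = 194.8889; sellers receive P_s = P_b - 11 = 183.8889.
Tax revenue = t x Q_t = 11 x 1.5556 = 17.1111.

17.11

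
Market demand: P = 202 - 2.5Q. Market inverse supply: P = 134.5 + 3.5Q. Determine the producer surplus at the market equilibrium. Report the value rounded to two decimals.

Set 202 - 2.5Q = 134.5 + 3.5Q, which gives 67.5 = 6Q, so Q* = 11.25 and P* = 202 - 2.5(11.25) = 173.875.
PS is the area between P* and the supply curve from 0 to Q*: (1/2)(11.25)(39.375) = 221.4844.

221.48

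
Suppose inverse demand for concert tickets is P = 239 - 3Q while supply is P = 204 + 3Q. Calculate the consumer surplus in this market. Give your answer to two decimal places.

51.04

Setting demand equal to supply, 35 = 6Q, so Q* = 5.8333 and P* = 221.5.
CS is the area between the demand curve and P* from 0 to Q*: (1/2)(5.8333)(17.5) = 51.0417.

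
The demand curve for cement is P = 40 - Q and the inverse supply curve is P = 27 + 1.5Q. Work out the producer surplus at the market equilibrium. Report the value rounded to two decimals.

Equilibrium: 40 - Q = 27 + 1.5Q, so Q* = 5.2 and P* = 34.8.
The supply curve's price intercept is 27, so PS = (1/2)(Q*)(P* - 27) = (1/2)(5.2)(7.8) = 20.28.

20.28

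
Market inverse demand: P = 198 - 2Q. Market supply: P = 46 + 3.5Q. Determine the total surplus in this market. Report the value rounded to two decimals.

2100.36

Setting demand equal to supply, 152 = 5.5Q, so Q* = 27.6364 and P* = 142.7273.
Total surplus is the full triangle between the curves from 0 to Q*: (1/2)(27.6364)(198 - 46) = 2100.3636.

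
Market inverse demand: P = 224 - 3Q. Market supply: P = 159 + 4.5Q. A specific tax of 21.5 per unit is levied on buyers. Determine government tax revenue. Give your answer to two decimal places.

Pre-tax equilibrium: 224 - 3Q = 159 + 4.5Q gives Q* = 8.6667, P* = 198.
With the tax, buyers' net willingness to pay falls by 21.5: (224 - 21.5) - 3Q = 159 + 4.5Q, so Q_t = 5.8. Buyers pay P_b = 206.6; sellers receive P_s = P_b - 21.5 = 185.1.
Tax revenue = t x Q_t = 21.5 x 5.8 = 124.7.

124.70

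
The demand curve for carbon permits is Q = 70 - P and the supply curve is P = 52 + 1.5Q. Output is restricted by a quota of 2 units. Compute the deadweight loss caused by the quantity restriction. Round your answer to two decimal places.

Rewriting demand in inverse form: P = 70 - Q.
Unrestricted equilibrium: Q* = (70 - 52)/(1 + 1.5) = 7.2.
At Q = 2 the demand price is 70 - (2) = 68 and the supply price is 52 + 1.5(2) = 55.
Deadweight loss is the triangle between the curves from 2 to 7.2: (1/2)(68 - 55)(7.2 - 2) = 33.8.

33.80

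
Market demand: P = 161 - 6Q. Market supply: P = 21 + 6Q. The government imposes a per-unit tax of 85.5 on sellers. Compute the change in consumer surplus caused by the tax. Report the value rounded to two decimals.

-346.45

Pre-tax equilibrium: 161 - 6Q = 21 + 6Q gives Q* = 11.6667, P* = 91.
A tax on sellers shifts supply up by 85.5: 161 - 6Q = 21 + 6Q + 85.5, so Q_t = 4.5417. Buyers pay P_b = 133.75; sellers receive P_s = P_b - 85.5 = 48.25.
Consumers lose the trapezoid between P* and P_b out to Q_t plus the triangle from Q_t to Q*: change in CS = 61.8802 - 408.3333 = -346.4531.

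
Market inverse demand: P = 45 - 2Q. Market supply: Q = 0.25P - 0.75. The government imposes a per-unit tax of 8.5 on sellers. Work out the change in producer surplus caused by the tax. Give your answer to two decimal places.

Rewriting supply in inverse form: P = 3 + 4Q.
Pre-tax equilibrium: 45 - 2Q = 3 + 4Q gives Q* = 7, P* = 31.
A tax on sellers shifts supply up by 8.5: 45 - 2Q = 3 + 4Q + 8.5, so Q_t = 5.5833. Buyers pay P_b = 33.8333; sellers receive P_s = P_b - 8.5 = 25.3333.
PS falls from (1/2)(7)(28) = 98 to (1/2)(5.5833)(22.3333) = 62.3472, a change of -35.6528.

-35.65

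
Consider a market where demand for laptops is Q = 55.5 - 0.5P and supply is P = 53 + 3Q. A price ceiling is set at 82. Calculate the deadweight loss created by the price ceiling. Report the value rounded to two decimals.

Rewriting demand in inverse form: P = 111 - 2Q.
Free-market equilibrium: 111 - 2Q = 53 + 3Q gives Q* = 11.6, P* = 87.8.
At P = 82, sellers supply (82 - 53)/3 = 9.6667 while buyers want more, so the quantity traded is 9.6667 at price 82.
The lost-trades triangle has base Q* - 9.6667 = 1.9333 and height equal to the gap between the curves at Q = 9.6667, which is 91.6667 - 82 = 9.6667. DWL = (1/2)(1.9333)(9.6667) = 9.3444.

9.34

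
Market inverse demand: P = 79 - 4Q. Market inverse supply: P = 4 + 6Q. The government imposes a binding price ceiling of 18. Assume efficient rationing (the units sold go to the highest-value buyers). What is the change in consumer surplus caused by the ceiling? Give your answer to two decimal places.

Free-market equilibrium: 79 - 4Q = 4 + 6Q gives Q* = 7.5, P* = 49.
At P = 18, sellers supply (18 - 4)/6 = 2.3333 while buyers want more, so the quantity traded is 2.3333 at price 18.
CS goes from (1/2)(7.5)(30) = 112.5 to 131.4444 (computed as (79 - 18)(2.3333) - (1/2)(4)(2.3333)^2), a change of 18.9444.

18.94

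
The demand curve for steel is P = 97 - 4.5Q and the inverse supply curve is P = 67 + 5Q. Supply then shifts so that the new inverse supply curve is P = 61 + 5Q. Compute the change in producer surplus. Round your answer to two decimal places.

Initial equilibrium: Q_0 = 3.1579, P_0 = 82.7895; CS_0 = (1/2)(3.1579)(14.2105) = 22.4377, PS_0 = (1/2)(3.1579)(15.7895) = 24.9307.
New equilibrium: 97 - 4.5Q = 61 + 5Q gives Q_1 = 3.7895, P_1 = 79.9474; CS_1 = 32.3102, PS_1 = 35.9003.
Change in producer surplus = 35.9003 - 24.9307 = 10.9695.

10.97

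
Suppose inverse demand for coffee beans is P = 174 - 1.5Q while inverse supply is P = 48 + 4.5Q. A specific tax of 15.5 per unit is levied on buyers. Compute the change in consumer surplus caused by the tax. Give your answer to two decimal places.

Pre-tax equilibrium: 174 - 1.5Q = 48 + 4.5Q gives Q* = 21, P* = 142.5.
With the tax, buyers' net willingness to pay falls by 15.5: (174 - 15.5) - 1.5Q = 48 + 4.5Q, so Q_t = 18.4167. Buyers pay P_b = 146.375; sellers receive P_s = P_b - 15.5 = 130.875.
CS falls from (1/2)(21)(31.5) = 330.75 to (1/2)(18.4167)(27.625) = 254.3802, a change of -76.3698.

-76.37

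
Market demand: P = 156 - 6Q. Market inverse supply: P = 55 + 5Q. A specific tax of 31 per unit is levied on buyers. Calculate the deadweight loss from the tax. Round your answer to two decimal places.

Pre-tax equilibrium: 156 - 6Q = 55 + 5Q gives Q* = 9.1818, P* = 100.9091.
A tax on buyers shifts demand down by 31: (156 - 31) - 6Q = 55 + 5Q, so Q_t = 6.3636. Buyers pay P_b = 117.8182; sellers receive P_s = P_b - 31 = 86.8182.
Deadweight loss is the triangle between the curves from Q_t to Q*: (1/2)(9.1818 - 6.3636)(31) = 43.6818.

43.68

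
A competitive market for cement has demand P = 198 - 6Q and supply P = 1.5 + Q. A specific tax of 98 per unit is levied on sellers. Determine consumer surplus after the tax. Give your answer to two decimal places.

594.02

Pre-tax equilibrium: 198 - 6Q = 1.5 + Q gives Q* = 28.0714, P* = 29.5714.
With the tax, sellers need 98 more per unit: 198 - 6Q = 1.5 + Q + 98, so Q_t = 14.0714. Buyers pay P_b = 113.5714; sellers receive P_s = P_b - 98 = 15.5714.
Consumer surplus is the triangle under demand above P_b: (1/2)(14.0714)(198 - 113.5714) = 594.0153.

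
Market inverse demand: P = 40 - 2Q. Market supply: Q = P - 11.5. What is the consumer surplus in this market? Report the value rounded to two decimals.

90.25

Rewriting supply in inverse form: P = 11.5 + Q.
Setting demand equal to supply, 28.5 = 3Q, so Q* = 9.5 and P* = 21.
CS is the area between the demand curve and P* from 0 to Q*: (1/2)(9.5)(19) = 90.25.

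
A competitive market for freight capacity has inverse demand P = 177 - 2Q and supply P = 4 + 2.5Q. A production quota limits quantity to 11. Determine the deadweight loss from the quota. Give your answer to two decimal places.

1694.69

Unrestricted equilibrium: Q* = (177 - 4)/(2 + 2.5) = 38.4444.
At Q = 11 the demand price is 177 - 2(11) = 155 and the supply price is 4 + 2.5(11) = 31.5.
Deadweight loss is the triangle between the curves from 11 to 38.4444: (1/2)(155 - 31.5)(38.4444 - 11) = 1694.6944.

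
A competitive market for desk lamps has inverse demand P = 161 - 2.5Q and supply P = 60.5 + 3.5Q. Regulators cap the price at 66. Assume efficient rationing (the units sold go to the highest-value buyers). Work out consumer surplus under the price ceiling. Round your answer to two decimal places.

146.20

Without the control, 161 - 2.5Q = 60.5 + 3.5Q so Q* = 16.75 and P* = 119.125.
At the ceiling price 66, quantity supplied is (66 - 60.5)/3.5 = 1.5714; supply is the short side, so Q = 1.5714 trades at P = 66.
The demand price at Q = 1.5714 is 157.0714. CS is the trapezoid between demand and 66 over [0, 1.5714]: (1/2)[(161 - 66) + (157.0714 - 66)](1.5714) = 146.199.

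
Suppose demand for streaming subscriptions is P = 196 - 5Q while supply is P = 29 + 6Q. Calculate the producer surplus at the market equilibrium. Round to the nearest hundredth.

691.46

Setting demand equal to supply, 167 = 11Q, so Q* = 15.1818 and P* = 120.0909.
The supply curve's price intercept is 29, so PS = (1/2)(Q*)(P* - 29) = (1/2)(15.1818)(91.0909) = 691.4628.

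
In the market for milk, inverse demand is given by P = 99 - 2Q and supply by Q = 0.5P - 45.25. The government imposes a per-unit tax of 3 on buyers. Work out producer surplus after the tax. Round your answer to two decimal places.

1.89

Rewriting supply in inverse form: P = 90.5 + 2Q.
Pre-tax equilibrium: 99 - 2Q = 90.5 + 2Q gives Q* = 2.125, P* = 94.75.
With the tax, buyers' net willingness to pay falls by 3: (99 - 3) - 2Q = 90.5 + 2Q, so Q_t = 1.375. Buyers pay P_b = 96.25; sellers receive P_s = P_b - 3 = 93.25.
PS = (1/2)(Q_t)(P_s - 90.5) = (1/2)(1.375)(2.75) = 1.8906.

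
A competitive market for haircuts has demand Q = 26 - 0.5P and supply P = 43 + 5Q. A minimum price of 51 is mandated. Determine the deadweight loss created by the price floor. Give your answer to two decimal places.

Rewriting demand in inverse form: P = 52 - 2Q.
Free-market equilibrium: 52 - 2Q = 43 + 5Q gives Q* = 1.2857, P* = 49.4286.
At P = 51, buyers demand (52 - 51)/2 = 0.5 while sellers would supply more, so the quantity traded is 0.5 at price 51.
At Q = 0.5 the demand price is 51 and the supply price is 45.5. Deadweight loss is the triangle between the curves from 0.5 to 1.2857: (1/2)(51 - 45.5)(1.2857 - 0.5) = 2.1607.

2.16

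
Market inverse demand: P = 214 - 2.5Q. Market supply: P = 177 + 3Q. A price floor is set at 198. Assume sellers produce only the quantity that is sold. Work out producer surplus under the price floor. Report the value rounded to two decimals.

Free-market equilibrium: 214 - 2.5Q = 177 + 3Q gives Q* = 6.7273, P* = 197.1818.
At the floor price 198, quantity demanded is (214 - 198)/2.5 = 6.4; demand is the short side, so Q = 6.4 trades at P = 198.
The supply price at Q = 6.4 is 196.2. PS is the trapezoid between 198 and supply over [0, 6.4]: (1/2)[(198 - 177) + (198 - 196.2)](6.4) = 72.96.

72.96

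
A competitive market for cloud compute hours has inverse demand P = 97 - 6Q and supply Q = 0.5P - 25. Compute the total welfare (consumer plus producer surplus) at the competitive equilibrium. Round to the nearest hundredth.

Rewriting supply in inverse form: P = 50 + 2Q.
Set 97 - 6Q = 50 + 2Q, which gives 47 = 8Q, so Q* = 5.875 and P* = 97 - 6(5.875) = 61.75.
Total surplus is the full triangle between the curves from 0 to Q*: (1/2)(5.875)(97 - 50) = 138.0625.

138.06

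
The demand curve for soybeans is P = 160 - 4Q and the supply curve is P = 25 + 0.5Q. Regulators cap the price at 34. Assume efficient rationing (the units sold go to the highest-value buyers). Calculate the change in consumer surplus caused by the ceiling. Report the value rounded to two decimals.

Free-market equilibrium: 160 - 4Q = 25 + 0.5Q gives Q* = 30, P* = 40.
At P = 34, sellers supply (34 - 25)/0.5 = 18 while buyers want more, so the quantity traded is 18 at price 34.
CS goes from (1/2)(30)(120) = 1800 to 1620 (computed as (160 - 34)(18) - (1/2)(4)(18)^2), a change of -180.

-180.00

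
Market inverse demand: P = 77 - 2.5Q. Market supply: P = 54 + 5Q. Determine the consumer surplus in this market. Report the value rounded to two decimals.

11.76

Setting demand equal to supply, 23 = 7.5Q, so Q* = 3.0667 and P* = 69.3333.
Consumer surplus is the triangle under demand above P*: (1/2)(3.0667)(77 - 69.3333) = (1/2)(3.0667)(7.6667) = 11.7556.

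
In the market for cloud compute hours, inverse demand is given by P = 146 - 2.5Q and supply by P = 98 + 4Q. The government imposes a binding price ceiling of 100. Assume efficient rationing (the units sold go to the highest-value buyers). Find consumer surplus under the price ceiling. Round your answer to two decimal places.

Free-market equilibrium: 146 - 2.5Q = 98 + 4Q gives Q* = 7.3846, P* = 127.5385.
At the ceiling price 100, quantity supplied is (100 - 98)/4 = 0.5; supply is the short side, so Q = 0.5 trades at P = 100.
The demand price at Q = 0.5 is 144.75. CS is the trapezoid between demand and 100 over [0, 0.5]: (1/2)[(146 - 100) + (144.75 - 100)](0.5) = 22.6875.

22.69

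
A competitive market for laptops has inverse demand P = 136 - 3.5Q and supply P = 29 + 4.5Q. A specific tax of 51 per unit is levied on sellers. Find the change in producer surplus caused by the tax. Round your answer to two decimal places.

Without the tax, 136 - 3.5Q = 29 + 4.5Q so Q* = 13.375 and P* = 89.1875.
A tax on sellers shifts supply up by 51: 136 - 3.5Q = 29 + 4.5Q + 51, so Q_t = 7. Buyers pay P_b = 111.5; sellers receive P_s = P_b - 51 = 60.5.
Producers lose the trapezoid between P_s and P* out to Q_t plus the triangle from Q_t to Q*: change in PS = 110.25 - 402.5039 = -292.2539.

-292.25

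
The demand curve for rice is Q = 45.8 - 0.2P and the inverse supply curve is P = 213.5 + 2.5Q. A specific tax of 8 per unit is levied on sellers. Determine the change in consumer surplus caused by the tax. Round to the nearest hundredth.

Rewriting demand in inverse form: P = 229 - 5Q.
Without the tax, 229 - 5Q = 213.5 + 2.5Q so Q* = 2.0667 and P* = 218.6667.
A tax on sellers shifts supply up by 8: 229 - 5Q = 213.5 + 2.5Q + 8, so Q_t = 1. Buyers pay P_b = 224; sellers receive P_s = P_b - 8 = 216.
CS falls from (1/2)(2.0667)(10.3333) = 10.6778 to (1/2)(1)(5) = 2.5, a change of -8.1778.

-8.18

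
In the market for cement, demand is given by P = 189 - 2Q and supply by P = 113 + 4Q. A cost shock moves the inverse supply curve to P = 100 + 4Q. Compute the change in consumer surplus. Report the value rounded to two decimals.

Initial equilibrium: Q_0 = 12.6667, P_0 = 163.6667; CS_0 = (1/2)(12.6667)(25.3333) = 160.4444, PS_0 = (1/2)(12.6667)(50.6667) = 320.8889.
New equilibrium: 189 - 2Q = 100 + 4Q gives Q_1 = 14.8333, P_1 = 159.3333; CS_1 = 220.0278, PS_1 = 440.0556.
Change in consumer surplus = 220.0278 - 160.4444 = 59.5833.

59.58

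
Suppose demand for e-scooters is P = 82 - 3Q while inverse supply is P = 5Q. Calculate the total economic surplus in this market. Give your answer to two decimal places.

420.25

Set 82 - 3Q = 5Q, which gives 82 = 8Q, so Q* = 10.25 and P* = 82 - 3(10.25) = 51.25.
Total surplus is the full triangle between the curves from 0 to Q*: (1/2)(10.25)(82 - 0) = 420.25.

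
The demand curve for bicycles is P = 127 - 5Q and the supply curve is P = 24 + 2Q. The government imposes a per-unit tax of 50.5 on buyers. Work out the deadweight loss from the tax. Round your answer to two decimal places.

182.16

Pre-tax equilibrium: 127 - 5Q = 24 + 2Q gives Q* = 14.7143, P* = 53.4286.
A tax on buyers shifts demand down by 50.5: (127 - 50.5) - 5Q = 24 + 2Q, so Q_t = 7.5. Buyers pay P_b = 89.5; sellers receive P_s = P_b - 50.5 = 39.
Deadweight loss is the triangle between the curves from Q_t to Q*: (1/2)(14.7143 - 7.5)(50.5) = 182.1607.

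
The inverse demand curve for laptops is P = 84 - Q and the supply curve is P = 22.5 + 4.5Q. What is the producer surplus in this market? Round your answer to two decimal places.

Setting demand equal to supply, 61.5 = 5.5Q, so Q* = 11.1818 and P* = 72.8182.
PS is the area between P* and the supply curve from 0 to Q*: (1/2)(11.1818)(50.3182) = 281.3244.

281.32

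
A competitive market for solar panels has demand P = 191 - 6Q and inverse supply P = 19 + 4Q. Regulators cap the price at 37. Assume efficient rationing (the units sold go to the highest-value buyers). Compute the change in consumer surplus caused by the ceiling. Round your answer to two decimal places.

Free-market equilibrium: 191 - 6Q = 19 + 4Q gives Q* = 17.2, P* = 87.8.
At P = 37, sellers supply (37 - 19)/4 = 4.5 while buyers want more, so the quantity traded is 4.5 at price 37.
CS goes from (1/2)(17.2)(103.2) = 887.52 to 632.25 (computed as (191 - 37)(4.5) - (1/2)(6)(4.5)^2), a change of -255.27.

-255.27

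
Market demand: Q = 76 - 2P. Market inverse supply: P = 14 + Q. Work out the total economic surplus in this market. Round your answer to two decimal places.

Rewriting demand in inverse form: P = 38 - 0.5Q.
Set 38 - 0.5Q = 14 + Q, which gives 24 = 1.5Q, so Q* = 16 and P* = 38 - 0.5(16) = 30.
CS = (1/2)(16)(8) = 64 and PS = (1/2)(16)(16) = 128, so total surplus = 192.

192.00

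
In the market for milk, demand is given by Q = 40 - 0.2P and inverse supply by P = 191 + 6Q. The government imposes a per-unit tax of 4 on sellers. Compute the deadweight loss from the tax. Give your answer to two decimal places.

Rewriting demand in inverse form: P = 200 - 5Q.
Pre-tax equilibrium: 200 - 5Q = 191 + 6Q gives Q* = 0.8182, P* = 195.9091.
A tax on sellers shifts supply up by 4: 200 - 5Q = 191 + 6Q + 4, so Q_t = 0.4545. Buyers pay P_b = 197.7273; sellers receive P_s = P_b - 4 = 193.7273.
The welfare triangle lost has base Q* - Q_t = 0.3636 and height t = 4, so DWL = (1/2)(0.3636)(4) = 0.7273.

0.73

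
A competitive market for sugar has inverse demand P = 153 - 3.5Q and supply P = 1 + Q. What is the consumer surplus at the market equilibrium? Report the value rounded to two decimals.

1996.64

Set 153 - 3.5Q = 1 + Q, which gives 152 = 4.5Q, so Q* = 33.7778 and P* = 153 - 3.5(33.7778) = 34.7778.
Consumer surplus is the triangle under demand above P*: (1/2)(33.7778)(153 - 34.7778) = (1/2)(33.7778)(118.2222) = 1996.642.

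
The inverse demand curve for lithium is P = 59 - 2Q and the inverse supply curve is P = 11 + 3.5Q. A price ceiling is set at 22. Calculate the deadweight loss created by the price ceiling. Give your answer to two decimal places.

85.76

Free-market equilibrium: 59 - 2Q = 11 + 3.5Q gives Q* = 8.7273, P* = 41.5455.
At P = 22, sellers supply (22 - 11)/3.5 = 3.1429 while buyers want more, so the quantity traded is 3.1429 at price 22.
The lost-trades triangle has base Q* - 3.1429 = 5.5844 and height equal to the gap between the curves at Q = 3.1429, which is 52.7143 - 22 = 30.7143. DWL = (1/2)(5.5844)(30.7143) = 85.7607.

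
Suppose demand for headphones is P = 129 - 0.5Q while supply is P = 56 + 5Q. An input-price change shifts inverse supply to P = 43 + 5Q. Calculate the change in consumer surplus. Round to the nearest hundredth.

Initial equilibrium: Q_0 = 13.2727, P_0 = 122.3636; CS_0 = (1/2)(13.2727)(6.6364) = 44.0413, PS_0 = (1/2)(13.2727)(66.3636) = 440.4132.
New equilibrium: 129 - 0.5Q = 43 + 5Q gives Q_1 = 15.6364, P_1 = 121.1818; CS_1 = 61.124, PS_1 = 611.2397.
Change in consumer surplus = 61.124 - 44.0413 = 17.0826.

17.08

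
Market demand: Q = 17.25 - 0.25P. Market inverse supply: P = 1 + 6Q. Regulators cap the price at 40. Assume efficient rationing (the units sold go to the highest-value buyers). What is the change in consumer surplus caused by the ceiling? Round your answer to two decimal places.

Rewriting demand in inverse form: P = 69 - 4Q.
Without the control, 69 - 4Q = 1 + 6Q so Q* = 6.8 and P* = 41.8.
At the ceiling price 40, quantity supplied is (40 - 1)/6 = 6.5; supply is the short side, so Q = 6.5 trades at P = 40.
CS goes from (1/2)(6.8)(27.2) = 92.48 to 104 (computed as (69 - 40)(6.5) - (1/2)(4)(6.5)^2), a change of 11.52.

11.52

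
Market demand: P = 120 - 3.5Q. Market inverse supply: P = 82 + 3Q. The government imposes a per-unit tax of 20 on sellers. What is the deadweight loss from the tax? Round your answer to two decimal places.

30.77

Without the tax, 120 - 3.5Q = 82 + 3Q so Q* = 5.8462 and P* = 99.5385.
A tax on sellers shifts supply up by 20: 120 - 3.5Q = 82 + 3Q + 20, so Q_t = 2.7692. Buyers pay P_b = 110.3077; sellers receive P_s = P_b - 20 = 90.3077.
The welfare triangle lost has base Q* - Q_t = 3.0769 and height t = 20, so DWL = (1/2)(3.0769)(20) = 30.7692.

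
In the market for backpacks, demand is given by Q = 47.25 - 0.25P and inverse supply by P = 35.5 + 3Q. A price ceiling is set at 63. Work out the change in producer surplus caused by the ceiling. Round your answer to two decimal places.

-595.25

Rewriting demand in inverse form: P = 189 - 4Q.
Free-market equilibrium: 189 - 4Q = 35.5 + 3Q gives Q* = 21.9286, P* = 101.2857.
At the ceiling price 63, quantity supplied is (63 - 35.5)/3 = 9.1667; supply is the short side, so Q = 9.1667 trades at P = 63.
PS goes from (1/2)(21.9286)(65.7857) = 721.2934 to 126.0417 (computed as (63 - 35.5)(9.1667) - (1/2)(3)(9.1667)^2), a change of -595.2517.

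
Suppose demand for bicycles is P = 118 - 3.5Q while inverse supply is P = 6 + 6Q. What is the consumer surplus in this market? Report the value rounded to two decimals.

Set 118 - 3.5Q = 6 + 6Q, which gives 112 = 9.5Q, so Q* = 11.7895 and P* = 118 - 3.5(11.7895) = 76.7368.
CS is the area between the demand curve and P* from 0 to Q*: (1/2)(11.7895)(41.2632) = 243.2355.

243.24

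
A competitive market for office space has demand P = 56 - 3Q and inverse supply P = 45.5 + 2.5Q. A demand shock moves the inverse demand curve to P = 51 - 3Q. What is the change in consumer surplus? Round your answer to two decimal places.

-3.97

Initial equilibrium: Q_0 = 1.9091, P_0 = 50.2727; CS_0 = (1/2)(1.9091)(5.7273) = 5.4669, PS_0 = (1/2)(1.9091)(4.7727) = 4.5558.
New equilibrium: 51 - 3Q = 45.5 + 2.5Q gives Q_1 = 1, P_1 = 48; CS_1 = 1.5, PS_1 = 1.25.
Change in consumer surplus = 1.5 - 5.4669 = -3.9669.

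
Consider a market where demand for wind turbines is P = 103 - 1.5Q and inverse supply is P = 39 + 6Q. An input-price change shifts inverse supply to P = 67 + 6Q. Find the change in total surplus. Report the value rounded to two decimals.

Initial equilibrium: Q_0 = 8.5333, P_0 = 90.2; CS_0 = (1/2)(8.5333)(12.8) = 54.6133, PS_0 = (1/2)(8.5333)(51.2) = 218.4533.
New equilibrium: 103 - 1.5Q = 67 + 6Q gives Q_1 = 4.8, P_1 = 95.8; CS_1 = 17.28, PS_1 = 69.12.
Change in total surplus = (17.28 + 69.12) - (54.6133 + 218.4533) = -186.6667.

-186.67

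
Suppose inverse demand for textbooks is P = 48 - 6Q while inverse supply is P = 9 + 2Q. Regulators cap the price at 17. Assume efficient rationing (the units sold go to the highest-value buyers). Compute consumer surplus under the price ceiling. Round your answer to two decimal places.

Without the control, 48 - 6Q = 9 + 2Q so Q* = 4.875 and P* = 18.75.
At the ceiling price 17, quantity supplied is (17 - 9)/2 = 4; supply is the short side, so Q = 4 trades at P = 17.
The demand price at Q = 4 is 24. CS is the trapezoid between demand and 17 over [0, 4]: (1/2)[(48 - 17) + (24 - 17)](4) = 76.

76.00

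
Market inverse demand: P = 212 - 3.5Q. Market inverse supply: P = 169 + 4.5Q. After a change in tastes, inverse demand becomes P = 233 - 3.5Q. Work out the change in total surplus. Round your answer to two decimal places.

140.44

Initial equilibrium: Q_0 = 5.375, P_0 = 193.1875; CS_0 = (1/2)(5.375)(18.8125) = 50.5586, PS_0 = (1/2)(5.375)(24.1875) = 65.0039.
New equilibrium: 233 - 3.5Q = 169 + 4.5Q gives Q_1 = 8, P_1 = 205; CS_1 = 112, PS_1 = 144.
Change in total surplus = (112 + 144) - (50.5586 + 65.0039) = 140.4375.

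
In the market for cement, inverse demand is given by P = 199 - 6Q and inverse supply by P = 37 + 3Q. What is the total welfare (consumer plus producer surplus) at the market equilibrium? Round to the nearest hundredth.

1458.00

Setting demand equal to supply, 162 = 9Q, so Q* = 18 and P* = 91.
CS = (1/2)(18)(108) = 972 and PS = (1/2)(18)(54) = 486, so total surplus = 1458.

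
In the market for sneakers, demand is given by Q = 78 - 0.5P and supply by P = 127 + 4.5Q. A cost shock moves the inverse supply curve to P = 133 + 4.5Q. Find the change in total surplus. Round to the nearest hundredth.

Rewriting demand in inverse form: P = 156 - 2Q.
Initial equilibrium: Q_0 = 4.4615, P_0 = 147.0769; CS_0 = (1/2)(4.4615)(8.9231) = 19.9053, PS_0 = (1/2)(4.4615)(20.0769) = 44.787.
New equilibrium: 156 - 2Q = 133 + 4.5Q gives Q_1 = 3.5385, P_1 = 148.9231; CS_1 = 12.5207, PS_1 = 28.1716.
Change in total surplus = (12.5207 + 28.1716) - (19.9053 + 44.787) = -24.

-24.00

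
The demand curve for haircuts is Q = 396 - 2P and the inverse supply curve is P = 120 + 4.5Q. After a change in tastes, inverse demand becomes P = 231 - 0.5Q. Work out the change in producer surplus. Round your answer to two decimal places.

Rewriting demand in inverse form: P = 198 - 0.5Q.
Initial equilibrium: Q_0 = 15.6, P_0 = 190.2; CS_0 = (1/2)(15.6)(7.8) = 60.84, PS_0 = (1/2)(15.6)(70.2) = 547.56.
New equilibrium: 231 - 0.5Q = 120 + 4.5Q gives Q_1 = 22.2, P_1 = 219.9; CS_1 = 123.21, PS_1 = 1108.89.
Change in producer surplus = 1108.89 - 547.56 = 561.33.

561.33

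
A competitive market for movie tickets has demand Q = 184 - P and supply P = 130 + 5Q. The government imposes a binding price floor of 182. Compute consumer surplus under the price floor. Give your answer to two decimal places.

2.00

Rewriting demand in inverse form: P = 184 - Q.
Without the control, 184 - Q = 130 + 5Q so Q* = 9 and P* = 175.
At P = 182, buyers demand (184 - 182)/1 = 2 while sellers would supply more, so the quantity traded is 2 at price 182.
CS is the triangle under demand above 182: (1/2)(2)(184 - 182) = 2.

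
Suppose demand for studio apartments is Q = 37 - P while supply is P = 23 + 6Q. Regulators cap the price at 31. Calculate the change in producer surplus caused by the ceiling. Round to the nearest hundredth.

-6.67

Rewriting demand in inverse form: P = 37 - Q.
Without the control, 37 - Q = 23 + 6Q so Q* = 2 and P* = 35.
At P = 31, sellers supply (31 - 23)/6 = 1.3333 while buyers want more, so the quantity traded is 1.3333 at price 31.
PS goes from (1/2)(2)(12) = 12 to 5.3333 (computed as (31 - 23)(1.3333) - (1/2)(6)(1.3333)^2), a change of -6.6667.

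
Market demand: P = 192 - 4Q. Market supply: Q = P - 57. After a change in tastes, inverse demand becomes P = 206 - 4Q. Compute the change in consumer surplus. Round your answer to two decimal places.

318.08

Rewriting supply in inverse form: P = 57 + Q.
Initial equilibrium: Q_0 = 27, P_0 = 84; CS_0 = (1/2)(27)(108) = 1458, PS_0 = (1/2)(27)(27) = 364.5.
New equilibrium: 206 - 4Q = 57 + Q gives Q_1 = 29.8, P_1 = 86.8; CS_1 = 1776.08, PS_1 = 444.02.
Change in consumer surplus = 1776.08 - 1458 = 318.08.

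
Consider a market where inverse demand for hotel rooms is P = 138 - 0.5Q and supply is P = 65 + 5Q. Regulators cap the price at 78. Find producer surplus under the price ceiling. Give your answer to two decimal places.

Free-market equilibrium: 138 - 0.5Q = 65 + 5Q gives Q* = 13.2727, P* = 131.3636.
At P = 78, sellers supply (78 - 65)/5 = 2.6 while buyers want more, so the quantity traded is 2.6 at price 78.
PS is the triangle above supply below 78: (1/2)(2.6)(78 - 65) = 16.9.

16.90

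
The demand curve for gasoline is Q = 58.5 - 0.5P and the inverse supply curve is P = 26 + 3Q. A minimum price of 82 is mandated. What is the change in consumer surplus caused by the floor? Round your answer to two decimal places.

-24.99

Rewriting demand in inverse form: P = 117 - 2Q.
Without the control, 117 - 2Q = 26 + 3Q so Q* = 18.2 and P* = 80.6.
At P = 82, buyers demand (117 - 82)/2 = 17.5 while sellers would supply more, so the quantity traded is 17.5 at price 82.
CS goes from (1/2)(18.2)(36.4) = 331.24 to 306.25 (computed as (117 - 82)(17.5) - (1/2)(2)(17.5)^2), a change of -24.99.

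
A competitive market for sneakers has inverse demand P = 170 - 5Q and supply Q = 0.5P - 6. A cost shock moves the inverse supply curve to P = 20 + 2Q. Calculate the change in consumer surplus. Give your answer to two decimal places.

Rewriting supply in inverse form: P = 12 + 2Q.
Initial equilibrium: Q_0 = 22.5714, P_0 = 57.1429; CS_0 = (1/2)(22.5714)(112.8571) = 1273.6735, PS_0 = (1/2)(22.5714)(45.1429) = 509.4694.
New equilibrium: 170 - 5Q = 20 + 2Q gives Q_1 = 21.4286, P_1 = 62.8571; CS_1 = 1147.9592, PS_1 = 459.1837.
Change in consumer surplus = 1147.9592 - 1273.6735 = -125.7143.

-125.71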